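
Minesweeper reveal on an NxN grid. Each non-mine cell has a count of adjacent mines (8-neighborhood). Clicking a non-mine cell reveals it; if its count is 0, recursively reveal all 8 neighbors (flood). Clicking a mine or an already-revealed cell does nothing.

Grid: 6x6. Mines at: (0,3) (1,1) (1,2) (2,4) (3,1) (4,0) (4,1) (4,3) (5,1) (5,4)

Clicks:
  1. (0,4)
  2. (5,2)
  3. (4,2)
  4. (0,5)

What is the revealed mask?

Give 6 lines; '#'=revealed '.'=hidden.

Answer: ....##
....##
......
......
..#...
..#...

Derivation:
Click 1 (0,4) count=1: revealed 1 new [(0,4)] -> total=1
Click 2 (5,2) count=3: revealed 1 new [(5,2)] -> total=2
Click 3 (4,2) count=4: revealed 1 new [(4,2)] -> total=3
Click 4 (0,5) count=0: revealed 3 new [(0,5) (1,4) (1,5)] -> total=6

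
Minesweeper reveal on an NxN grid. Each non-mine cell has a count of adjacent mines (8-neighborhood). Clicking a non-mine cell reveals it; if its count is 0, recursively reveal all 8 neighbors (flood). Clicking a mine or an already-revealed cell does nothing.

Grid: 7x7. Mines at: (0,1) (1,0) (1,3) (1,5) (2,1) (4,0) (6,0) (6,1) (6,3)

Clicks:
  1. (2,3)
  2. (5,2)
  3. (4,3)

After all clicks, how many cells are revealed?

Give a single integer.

Click 1 (2,3) count=1: revealed 1 new [(2,3)] -> total=1
Click 2 (5,2) count=2: revealed 1 new [(5,2)] -> total=2
Click 3 (4,3) count=0: revealed 24 new [(2,2) (2,4) (2,5) (2,6) (3,1) (3,2) (3,3) (3,4) (3,5) (3,6) (4,1) (4,2) (4,3) (4,4) (4,5) (4,6) (5,1) (5,3) (5,4) (5,5) (5,6) (6,4) (6,5) (6,6)] -> total=26

Answer: 26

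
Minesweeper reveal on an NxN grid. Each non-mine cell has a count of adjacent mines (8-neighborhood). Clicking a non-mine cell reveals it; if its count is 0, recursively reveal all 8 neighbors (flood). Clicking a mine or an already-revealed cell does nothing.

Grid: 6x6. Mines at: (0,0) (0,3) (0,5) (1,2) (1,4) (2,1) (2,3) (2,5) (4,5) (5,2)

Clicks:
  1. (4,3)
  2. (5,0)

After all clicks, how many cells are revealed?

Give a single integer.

Click 1 (4,3) count=1: revealed 1 new [(4,3)] -> total=1
Click 2 (5,0) count=0: revealed 6 new [(3,0) (3,1) (4,0) (4,1) (5,0) (5,1)] -> total=7

Answer: 7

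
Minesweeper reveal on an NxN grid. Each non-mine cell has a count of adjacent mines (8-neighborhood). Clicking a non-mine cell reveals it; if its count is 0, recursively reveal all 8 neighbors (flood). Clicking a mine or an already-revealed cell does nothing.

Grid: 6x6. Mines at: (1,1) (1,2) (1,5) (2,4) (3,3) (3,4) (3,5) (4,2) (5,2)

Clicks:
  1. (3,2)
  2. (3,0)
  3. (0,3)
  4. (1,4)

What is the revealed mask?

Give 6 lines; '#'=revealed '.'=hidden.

Answer: ...#..
....#.
##....
###...
##....
##....

Derivation:
Click 1 (3,2) count=2: revealed 1 new [(3,2)] -> total=1
Click 2 (3,0) count=0: revealed 8 new [(2,0) (2,1) (3,0) (3,1) (4,0) (4,1) (5,0) (5,1)] -> total=9
Click 3 (0,3) count=1: revealed 1 new [(0,3)] -> total=10
Click 4 (1,4) count=2: revealed 1 new [(1,4)] -> total=11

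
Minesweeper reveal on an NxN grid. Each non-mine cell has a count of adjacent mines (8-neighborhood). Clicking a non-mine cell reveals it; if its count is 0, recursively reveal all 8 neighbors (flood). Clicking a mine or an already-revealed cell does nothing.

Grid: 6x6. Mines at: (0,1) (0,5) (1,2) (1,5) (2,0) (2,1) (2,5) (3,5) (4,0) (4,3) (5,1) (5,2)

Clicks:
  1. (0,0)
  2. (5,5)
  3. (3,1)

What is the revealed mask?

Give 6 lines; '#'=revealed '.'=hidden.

Click 1 (0,0) count=1: revealed 1 new [(0,0)] -> total=1
Click 2 (5,5) count=0: revealed 4 new [(4,4) (4,5) (5,4) (5,5)] -> total=5
Click 3 (3,1) count=3: revealed 1 new [(3,1)] -> total=6

Answer: #.....
......
......
.#....
....##
....##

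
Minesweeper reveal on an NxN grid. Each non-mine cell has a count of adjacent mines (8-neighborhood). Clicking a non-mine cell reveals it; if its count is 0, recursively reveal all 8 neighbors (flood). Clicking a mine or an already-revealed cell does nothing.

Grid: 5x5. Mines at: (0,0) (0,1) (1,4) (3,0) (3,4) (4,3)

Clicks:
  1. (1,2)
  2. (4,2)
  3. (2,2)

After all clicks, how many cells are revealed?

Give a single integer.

Answer: 10

Derivation:
Click 1 (1,2) count=1: revealed 1 new [(1,2)] -> total=1
Click 2 (4,2) count=1: revealed 1 new [(4,2)] -> total=2
Click 3 (2,2) count=0: revealed 8 new [(1,1) (1,3) (2,1) (2,2) (2,3) (3,1) (3,2) (3,3)] -> total=10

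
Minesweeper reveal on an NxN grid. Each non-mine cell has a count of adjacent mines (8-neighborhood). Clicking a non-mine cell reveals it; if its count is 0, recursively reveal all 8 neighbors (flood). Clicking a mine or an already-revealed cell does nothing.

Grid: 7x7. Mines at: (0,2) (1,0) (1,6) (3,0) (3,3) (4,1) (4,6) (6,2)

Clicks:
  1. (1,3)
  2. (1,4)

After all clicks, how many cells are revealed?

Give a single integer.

Click 1 (1,3) count=1: revealed 1 new [(1,3)] -> total=1
Click 2 (1,4) count=0: revealed 8 new [(0,3) (0,4) (0,5) (1,4) (1,5) (2,3) (2,4) (2,5)] -> total=9

Answer: 9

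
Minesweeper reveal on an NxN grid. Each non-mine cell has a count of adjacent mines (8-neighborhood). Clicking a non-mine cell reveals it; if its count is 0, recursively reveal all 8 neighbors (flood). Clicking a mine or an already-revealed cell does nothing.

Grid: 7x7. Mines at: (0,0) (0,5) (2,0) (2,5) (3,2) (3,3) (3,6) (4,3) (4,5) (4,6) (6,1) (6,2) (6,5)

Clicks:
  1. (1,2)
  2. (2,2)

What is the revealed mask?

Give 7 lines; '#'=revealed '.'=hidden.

Answer: .####..
.####..
.####..
.......
.......
.......
.......

Derivation:
Click 1 (1,2) count=0: revealed 12 new [(0,1) (0,2) (0,3) (0,4) (1,1) (1,2) (1,3) (1,4) (2,1) (2,2) (2,3) (2,4)] -> total=12
Click 2 (2,2) count=2: revealed 0 new [(none)] -> total=12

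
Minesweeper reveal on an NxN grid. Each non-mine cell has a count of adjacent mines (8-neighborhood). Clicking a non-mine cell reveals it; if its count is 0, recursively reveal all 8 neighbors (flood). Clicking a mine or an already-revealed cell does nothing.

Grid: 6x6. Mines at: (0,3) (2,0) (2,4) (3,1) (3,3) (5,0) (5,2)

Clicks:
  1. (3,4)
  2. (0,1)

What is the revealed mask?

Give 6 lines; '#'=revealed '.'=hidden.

Answer: ###...
###...
......
....#.
......
......

Derivation:
Click 1 (3,4) count=2: revealed 1 new [(3,4)] -> total=1
Click 2 (0,1) count=0: revealed 6 new [(0,0) (0,1) (0,2) (1,0) (1,1) (1,2)] -> total=7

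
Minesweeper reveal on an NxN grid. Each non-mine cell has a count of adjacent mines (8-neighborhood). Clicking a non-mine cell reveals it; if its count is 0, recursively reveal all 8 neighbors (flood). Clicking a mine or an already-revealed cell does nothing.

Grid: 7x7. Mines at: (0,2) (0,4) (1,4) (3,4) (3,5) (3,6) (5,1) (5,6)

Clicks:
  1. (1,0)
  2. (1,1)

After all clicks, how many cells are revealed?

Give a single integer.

Answer: 18

Derivation:
Click 1 (1,0) count=0: revealed 18 new [(0,0) (0,1) (1,0) (1,1) (1,2) (1,3) (2,0) (2,1) (2,2) (2,3) (3,0) (3,1) (3,2) (3,3) (4,0) (4,1) (4,2) (4,3)] -> total=18
Click 2 (1,1) count=1: revealed 0 new [(none)] -> total=18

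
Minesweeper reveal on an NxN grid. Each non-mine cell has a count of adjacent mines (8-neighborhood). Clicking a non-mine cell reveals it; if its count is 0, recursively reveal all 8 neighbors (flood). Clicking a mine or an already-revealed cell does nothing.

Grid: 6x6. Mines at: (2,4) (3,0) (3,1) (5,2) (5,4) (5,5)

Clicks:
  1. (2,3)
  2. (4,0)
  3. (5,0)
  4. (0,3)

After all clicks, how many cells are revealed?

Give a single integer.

Click 1 (2,3) count=1: revealed 1 new [(2,3)] -> total=1
Click 2 (4,0) count=2: revealed 1 new [(4,0)] -> total=2
Click 3 (5,0) count=0: revealed 3 new [(4,1) (5,0) (5,1)] -> total=5
Click 4 (0,3) count=0: revealed 15 new [(0,0) (0,1) (0,2) (0,3) (0,4) (0,5) (1,0) (1,1) (1,2) (1,3) (1,4) (1,5) (2,0) (2,1) (2,2)] -> total=20

Answer: 20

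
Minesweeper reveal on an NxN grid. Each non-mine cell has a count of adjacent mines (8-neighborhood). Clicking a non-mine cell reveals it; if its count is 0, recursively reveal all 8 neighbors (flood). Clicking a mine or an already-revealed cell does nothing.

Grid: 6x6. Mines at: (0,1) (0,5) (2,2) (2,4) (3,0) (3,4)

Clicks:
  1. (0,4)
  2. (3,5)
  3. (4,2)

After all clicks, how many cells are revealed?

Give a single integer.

Answer: 17

Derivation:
Click 1 (0,4) count=1: revealed 1 new [(0,4)] -> total=1
Click 2 (3,5) count=2: revealed 1 new [(3,5)] -> total=2
Click 3 (4,2) count=0: revealed 15 new [(3,1) (3,2) (3,3) (4,0) (4,1) (4,2) (4,3) (4,4) (4,5) (5,0) (5,1) (5,2) (5,3) (5,4) (5,5)] -> total=17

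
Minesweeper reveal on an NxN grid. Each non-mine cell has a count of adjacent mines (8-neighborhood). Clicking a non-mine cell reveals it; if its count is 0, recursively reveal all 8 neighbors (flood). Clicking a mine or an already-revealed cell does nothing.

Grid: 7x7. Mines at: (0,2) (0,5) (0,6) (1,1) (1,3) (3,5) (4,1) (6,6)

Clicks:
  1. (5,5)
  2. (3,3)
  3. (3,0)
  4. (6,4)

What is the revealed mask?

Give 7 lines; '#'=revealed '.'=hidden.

Click 1 (5,5) count=1: revealed 1 new [(5,5)] -> total=1
Click 2 (3,3) count=0: revealed 21 new [(2,2) (2,3) (2,4) (3,2) (3,3) (3,4) (4,2) (4,3) (4,4) (4,5) (5,0) (5,1) (5,2) (5,3) (5,4) (6,0) (6,1) (6,2) (6,3) (6,4) (6,5)] -> total=22
Click 3 (3,0) count=1: revealed 1 new [(3,0)] -> total=23
Click 4 (6,4) count=0: revealed 0 new [(none)] -> total=23

Answer: .......
.......
..###..
#.###..
..####.
######.
######.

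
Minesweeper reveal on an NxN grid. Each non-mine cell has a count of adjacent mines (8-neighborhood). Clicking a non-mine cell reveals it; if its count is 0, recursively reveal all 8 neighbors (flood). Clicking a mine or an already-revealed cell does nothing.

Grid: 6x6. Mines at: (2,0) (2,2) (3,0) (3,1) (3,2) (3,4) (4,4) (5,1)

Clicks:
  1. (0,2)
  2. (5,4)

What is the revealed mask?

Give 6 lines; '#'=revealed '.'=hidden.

Answer: ######
######
...###
......
......
....#.

Derivation:
Click 1 (0,2) count=0: revealed 15 new [(0,0) (0,1) (0,2) (0,3) (0,4) (0,5) (1,0) (1,1) (1,2) (1,3) (1,4) (1,5) (2,3) (2,4) (2,5)] -> total=15
Click 2 (5,4) count=1: revealed 1 new [(5,4)] -> total=16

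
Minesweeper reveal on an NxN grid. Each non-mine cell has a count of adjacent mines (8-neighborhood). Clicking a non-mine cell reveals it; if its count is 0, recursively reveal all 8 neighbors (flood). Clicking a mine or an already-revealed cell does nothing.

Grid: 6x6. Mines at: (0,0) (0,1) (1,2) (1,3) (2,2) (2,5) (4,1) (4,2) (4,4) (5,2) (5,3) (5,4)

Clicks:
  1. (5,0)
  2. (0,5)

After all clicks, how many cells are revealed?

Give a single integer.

Answer: 5

Derivation:
Click 1 (5,0) count=1: revealed 1 new [(5,0)] -> total=1
Click 2 (0,5) count=0: revealed 4 new [(0,4) (0,5) (1,4) (1,5)] -> total=5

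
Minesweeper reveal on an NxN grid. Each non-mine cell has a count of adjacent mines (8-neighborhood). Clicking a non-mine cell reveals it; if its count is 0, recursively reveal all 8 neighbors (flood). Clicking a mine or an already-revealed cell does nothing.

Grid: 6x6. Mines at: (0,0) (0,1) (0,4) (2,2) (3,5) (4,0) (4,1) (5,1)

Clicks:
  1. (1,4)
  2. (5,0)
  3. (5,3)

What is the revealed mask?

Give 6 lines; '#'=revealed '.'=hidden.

Answer: ......
....#.
......
..###.
..####
#.####

Derivation:
Click 1 (1,4) count=1: revealed 1 new [(1,4)] -> total=1
Click 2 (5,0) count=3: revealed 1 new [(5,0)] -> total=2
Click 3 (5,3) count=0: revealed 11 new [(3,2) (3,3) (3,4) (4,2) (4,3) (4,4) (4,5) (5,2) (5,3) (5,4) (5,5)] -> total=13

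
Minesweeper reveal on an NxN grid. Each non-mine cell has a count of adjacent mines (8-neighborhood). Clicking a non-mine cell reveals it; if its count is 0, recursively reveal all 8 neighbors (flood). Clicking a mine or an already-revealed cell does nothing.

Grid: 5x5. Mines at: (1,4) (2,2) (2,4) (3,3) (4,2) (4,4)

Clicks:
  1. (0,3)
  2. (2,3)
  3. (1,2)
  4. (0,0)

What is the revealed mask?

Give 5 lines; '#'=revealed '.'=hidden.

Answer: ####.
####.
##.#.
##...
##...

Derivation:
Click 1 (0,3) count=1: revealed 1 new [(0,3)] -> total=1
Click 2 (2,3) count=4: revealed 1 new [(2,3)] -> total=2
Click 3 (1,2) count=1: revealed 1 new [(1,2)] -> total=3
Click 4 (0,0) count=0: revealed 12 new [(0,0) (0,1) (0,2) (1,0) (1,1) (1,3) (2,0) (2,1) (3,0) (3,1) (4,0) (4,1)] -> total=15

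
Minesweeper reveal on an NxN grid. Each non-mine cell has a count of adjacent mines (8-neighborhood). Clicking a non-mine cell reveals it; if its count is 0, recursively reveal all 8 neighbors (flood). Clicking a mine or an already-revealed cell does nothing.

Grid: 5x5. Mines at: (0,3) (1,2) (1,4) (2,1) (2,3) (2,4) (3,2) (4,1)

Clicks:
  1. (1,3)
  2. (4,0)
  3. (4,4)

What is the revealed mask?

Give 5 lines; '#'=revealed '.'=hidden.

Click 1 (1,3) count=5: revealed 1 new [(1,3)] -> total=1
Click 2 (4,0) count=1: revealed 1 new [(4,0)] -> total=2
Click 3 (4,4) count=0: revealed 4 new [(3,3) (3,4) (4,3) (4,4)] -> total=6

Answer: .....
...#.
.....
...##
#..##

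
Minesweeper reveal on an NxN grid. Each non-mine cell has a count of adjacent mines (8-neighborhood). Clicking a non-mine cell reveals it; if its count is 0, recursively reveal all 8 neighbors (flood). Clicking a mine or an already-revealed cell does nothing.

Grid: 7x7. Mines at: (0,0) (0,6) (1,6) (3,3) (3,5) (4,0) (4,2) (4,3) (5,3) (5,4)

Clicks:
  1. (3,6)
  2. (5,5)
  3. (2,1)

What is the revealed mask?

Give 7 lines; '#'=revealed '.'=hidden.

Answer: .#####.
######.
######.
###...#
.......
.....#.
.......

Derivation:
Click 1 (3,6) count=1: revealed 1 new [(3,6)] -> total=1
Click 2 (5,5) count=1: revealed 1 new [(5,5)] -> total=2
Click 3 (2,1) count=0: revealed 20 new [(0,1) (0,2) (0,3) (0,4) (0,5) (1,0) (1,1) (1,2) (1,3) (1,4) (1,5) (2,0) (2,1) (2,2) (2,3) (2,4) (2,5) (3,0) (3,1) (3,2)] -> total=22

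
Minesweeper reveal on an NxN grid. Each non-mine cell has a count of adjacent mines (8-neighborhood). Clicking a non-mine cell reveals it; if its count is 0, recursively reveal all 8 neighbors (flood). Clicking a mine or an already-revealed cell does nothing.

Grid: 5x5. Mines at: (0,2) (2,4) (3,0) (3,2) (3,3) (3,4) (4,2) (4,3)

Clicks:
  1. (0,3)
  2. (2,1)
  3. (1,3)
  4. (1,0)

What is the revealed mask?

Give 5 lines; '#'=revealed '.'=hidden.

Click 1 (0,3) count=1: revealed 1 new [(0,3)] -> total=1
Click 2 (2,1) count=2: revealed 1 new [(2,1)] -> total=2
Click 3 (1,3) count=2: revealed 1 new [(1,3)] -> total=3
Click 4 (1,0) count=0: revealed 5 new [(0,0) (0,1) (1,0) (1,1) (2,0)] -> total=8

Answer: ##.#.
##.#.
##...
.....
.....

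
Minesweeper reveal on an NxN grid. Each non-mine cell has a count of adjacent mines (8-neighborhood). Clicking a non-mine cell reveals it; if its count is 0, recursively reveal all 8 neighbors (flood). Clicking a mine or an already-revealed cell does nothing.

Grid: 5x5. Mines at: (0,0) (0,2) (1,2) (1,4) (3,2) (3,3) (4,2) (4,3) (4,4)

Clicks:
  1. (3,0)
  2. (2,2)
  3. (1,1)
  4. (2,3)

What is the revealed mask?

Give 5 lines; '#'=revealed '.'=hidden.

Answer: .....
##...
####.
##...
##...

Derivation:
Click 1 (3,0) count=0: revealed 8 new [(1,0) (1,1) (2,0) (2,1) (3,0) (3,1) (4,0) (4,1)] -> total=8
Click 2 (2,2) count=3: revealed 1 new [(2,2)] -> total=9
Click 3 (1,1) count=3: revealed 0 new [(none)] -> total=9
Click 4 (2,3) count=4: revealed 1 new [(2,3)] -> total=10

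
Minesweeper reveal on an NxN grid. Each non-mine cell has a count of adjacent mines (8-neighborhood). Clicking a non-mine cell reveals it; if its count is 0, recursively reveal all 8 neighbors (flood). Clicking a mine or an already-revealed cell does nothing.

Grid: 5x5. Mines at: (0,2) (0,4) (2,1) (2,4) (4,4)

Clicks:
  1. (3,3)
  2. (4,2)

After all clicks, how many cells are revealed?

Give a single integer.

Click 1 (3,3) count=2: revealed 1 new [(3,3)] -> total=1
Click 2 (4,2) count=0: revealed 7 new [(3,0) (3,1) (3,2) (4,0) (4,1) (4,2) (4,3)] -> total=8

Answer: 8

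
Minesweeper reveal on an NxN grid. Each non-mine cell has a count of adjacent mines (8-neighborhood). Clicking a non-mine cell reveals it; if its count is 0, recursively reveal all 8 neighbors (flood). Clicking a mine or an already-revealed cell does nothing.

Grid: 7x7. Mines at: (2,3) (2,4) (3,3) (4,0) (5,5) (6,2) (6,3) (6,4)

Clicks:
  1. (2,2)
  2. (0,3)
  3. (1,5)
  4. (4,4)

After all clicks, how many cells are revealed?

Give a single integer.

Answer: 27

Derivation:
Click 1 (2,2) count=2: revealed 1 new [(2,2)] -> total=1
Click 2 (0,3) count=0: revealed 25 new [(0,0) (0,1) (0,2) (0,3) (0,4) (0,5) (0,6) (1,0) (1,1) (1,2) (1,3) (1,4) (1,5) (1,6) (2,0) (2,1) (2,5) (2,6) (3,0) (3,1) (3,2) (3,5) (3,6) (4,5) (4,6)] -> total=26
Click 3 (1,5) count=1: revealed 0 new [(none)] -> total=26
Click 4 (4,4) count=2: revealed 1 new [(4,4)] -> total=27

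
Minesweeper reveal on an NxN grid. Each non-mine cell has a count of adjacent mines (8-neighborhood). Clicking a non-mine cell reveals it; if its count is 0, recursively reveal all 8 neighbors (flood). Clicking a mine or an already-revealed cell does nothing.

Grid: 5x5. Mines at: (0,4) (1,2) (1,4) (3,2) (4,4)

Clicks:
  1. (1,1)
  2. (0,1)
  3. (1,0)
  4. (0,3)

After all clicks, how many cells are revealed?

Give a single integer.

Click 1 (1,1) count=1: revealed 1 new [(1,1)] -> total=1
Click 2 (0,1) count=1: revealed 1 new [(0,1)] -> total=2
Click 3 (1,0) count=0: revealed 8 new [(0,0) (1,0) (2,0) (2,1) (3,0) (3,1) (4,0) (4,1)] -> total=10
Click 4 (0,3) count=3: revealed 1 new [(0,3)] -> total=11

Answer: 11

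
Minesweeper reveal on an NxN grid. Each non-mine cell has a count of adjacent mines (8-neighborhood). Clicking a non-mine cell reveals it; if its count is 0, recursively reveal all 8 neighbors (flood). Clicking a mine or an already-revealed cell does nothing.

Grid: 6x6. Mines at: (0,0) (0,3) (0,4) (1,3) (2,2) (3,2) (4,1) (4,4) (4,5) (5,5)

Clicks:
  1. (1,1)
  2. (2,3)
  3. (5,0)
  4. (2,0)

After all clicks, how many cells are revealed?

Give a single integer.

Click 1 (1,1) count=2: revealed 1 new [(1,1)] -> total=1
Click 2 (2,3) count=3: revealed 1 new [(2,3)] -> total=2
Click 3 (5,0) count=1: revealed 1 new [(5,0)] -> total=3
Click 4 (2,0) count=0: revealed 5 new [(1,0) (2,0) (2,1) (3,0) (3,1)] -> total=8

Answer: 8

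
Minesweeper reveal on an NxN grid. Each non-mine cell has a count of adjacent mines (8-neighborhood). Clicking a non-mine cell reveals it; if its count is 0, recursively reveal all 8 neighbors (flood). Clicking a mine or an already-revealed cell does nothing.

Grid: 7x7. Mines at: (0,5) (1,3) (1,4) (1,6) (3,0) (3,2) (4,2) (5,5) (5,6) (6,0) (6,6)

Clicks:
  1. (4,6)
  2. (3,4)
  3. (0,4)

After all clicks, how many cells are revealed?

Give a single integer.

Click 1 (4,6) count=2: revealed 1 new [(4,6)] -> total=1
Click 2 (3,4) count=0: revealed 11 new [(2,3) (2,4) (2,5) (2,6) (3,3) (3,4) (3,5) (3,6) (4,3) (4,4) (4,5)] -> total=12
Click 3 (0,4) count=3: revealed 1 new [(0,4)] -> total=13

Answer: 13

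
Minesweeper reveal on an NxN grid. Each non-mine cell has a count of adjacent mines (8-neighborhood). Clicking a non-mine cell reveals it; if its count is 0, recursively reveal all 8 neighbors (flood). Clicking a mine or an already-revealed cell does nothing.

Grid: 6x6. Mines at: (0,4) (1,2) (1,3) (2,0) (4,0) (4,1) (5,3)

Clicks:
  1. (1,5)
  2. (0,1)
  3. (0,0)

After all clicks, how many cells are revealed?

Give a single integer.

Click 1 (1,5) count=1: revealed 1 new [(1,5)] -> total=1
Click 2 (0,1) count=1: revealed 1 new [(0,1)] -> total=2
Click 3 (0,0) count=0: revealed 3 new [(0,0) (1,0) (1,1)] -> total=5

Answer: 5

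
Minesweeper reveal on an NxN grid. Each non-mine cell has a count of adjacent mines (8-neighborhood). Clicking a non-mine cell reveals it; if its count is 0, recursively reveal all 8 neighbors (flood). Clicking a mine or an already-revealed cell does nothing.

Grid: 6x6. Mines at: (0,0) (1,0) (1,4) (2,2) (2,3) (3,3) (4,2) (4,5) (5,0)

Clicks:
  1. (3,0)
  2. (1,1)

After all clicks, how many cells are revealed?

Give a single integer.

Answer: 7

Derivation:
Click 1 (3,0) count=0: revealed 6 new [(2,0) (2,1) (3,0) (3,1) (4,0) (4,1)] -> total=6
Click 2 (1,1) count=3: revealed 1 new [(1,1)] -> total=7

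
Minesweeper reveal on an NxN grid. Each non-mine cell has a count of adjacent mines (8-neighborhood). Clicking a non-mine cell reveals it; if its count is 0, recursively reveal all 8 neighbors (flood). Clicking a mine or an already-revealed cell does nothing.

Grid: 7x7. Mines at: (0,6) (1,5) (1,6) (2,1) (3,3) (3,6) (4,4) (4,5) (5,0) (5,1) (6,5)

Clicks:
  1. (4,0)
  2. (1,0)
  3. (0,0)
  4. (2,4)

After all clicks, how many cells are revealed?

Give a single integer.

Click 1 (4,0) count=2: revealed 1 new [(4,0)] -> total=1
Click 2 (1,0) count=1: revealed 1 new [(1,0)] -> total=2
Click 3 (0,0) count=0: revealed 12 new [(0,0) (0,1) (0,2) (0,3) (0,4) (1,1) (1,2) (1,3) (1,4) (2,2) (2,3) (2,4)] -> total=14
Click 4 (2,4) count=2: revealed 0 new [(none)] -> total=14

Answer: 14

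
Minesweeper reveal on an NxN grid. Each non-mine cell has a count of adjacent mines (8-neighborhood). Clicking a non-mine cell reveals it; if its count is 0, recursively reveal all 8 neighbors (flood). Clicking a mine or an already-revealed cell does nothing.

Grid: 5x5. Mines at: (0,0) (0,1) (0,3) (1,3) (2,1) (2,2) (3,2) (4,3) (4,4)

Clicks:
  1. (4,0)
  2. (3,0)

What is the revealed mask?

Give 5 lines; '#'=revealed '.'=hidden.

Click 1 (4,0) count=0: revealed 4 new [(3,0) (3,1) (4,0) (4,1)] -> total=4
Click 2 (3,0) count=1: revealed 0 new [(none)] -> total=4

Answer: .....
.....
.....
##...
##...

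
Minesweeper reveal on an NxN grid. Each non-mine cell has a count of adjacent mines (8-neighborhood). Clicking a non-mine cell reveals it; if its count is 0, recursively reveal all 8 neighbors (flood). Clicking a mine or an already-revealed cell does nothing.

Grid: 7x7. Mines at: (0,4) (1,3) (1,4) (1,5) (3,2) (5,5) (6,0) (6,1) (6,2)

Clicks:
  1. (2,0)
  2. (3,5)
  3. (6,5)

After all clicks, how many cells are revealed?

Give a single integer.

Click 1 (2,0) count=0: revealed 15 new [(0,0) (0,1) (0,2) (1,0) (1,1) (1,2) (2,0) (2,1) (2,2) (3,0) (3,1) (4,0) (4,1) (5,0) (5,1)] -> total=15
Click 2 (3,5) count=0: revealed 12 new [(2,3) (2,4) (2,5) (2,6) (3,3) (3,4) (3,5) (3,6) (4,3) (4,4) (4,5) (4,6)] -> total=27
Click 3 (6,5) count=1: revealed 1 new [(6,5)] -> total=28

Answer: 28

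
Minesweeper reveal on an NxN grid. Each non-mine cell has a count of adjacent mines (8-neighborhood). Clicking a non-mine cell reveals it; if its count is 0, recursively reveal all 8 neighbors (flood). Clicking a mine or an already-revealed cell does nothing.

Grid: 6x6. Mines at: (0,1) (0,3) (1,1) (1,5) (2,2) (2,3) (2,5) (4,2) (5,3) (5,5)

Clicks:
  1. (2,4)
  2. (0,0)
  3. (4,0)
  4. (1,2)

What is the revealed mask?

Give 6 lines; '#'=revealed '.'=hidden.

Answer: #.....
..#...
##..#.
##....
##....
##....

Derivation:
Click 1 (2,4) count=3: revealed 1 new [(2,4)] -> total=1
Click 2 (0,0) count=2: revealed 1 new [(0,0)] -> total=2
Click 3 (4,0) count=0: revealed 8 new [(2,0) (2,1) (3,0) (3,1) (4,0) (4,1) (5,0) (5,1)] -> total=10
Click 4 (1,2) count=5: revealed 1 new [(1,2)] -> total=11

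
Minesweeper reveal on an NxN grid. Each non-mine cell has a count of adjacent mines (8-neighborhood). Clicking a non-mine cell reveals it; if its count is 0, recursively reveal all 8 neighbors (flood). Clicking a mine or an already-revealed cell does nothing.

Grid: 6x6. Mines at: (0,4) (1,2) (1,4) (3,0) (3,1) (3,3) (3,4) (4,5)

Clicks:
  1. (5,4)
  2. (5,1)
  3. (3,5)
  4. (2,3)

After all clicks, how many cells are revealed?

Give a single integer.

Answer: 12

Derivation:
Click 1 (5,4) count=1: revealed 1 new [(5,4)] -> total=1
Click 2 (5,1) count=0: revealed 9 new [(4,0) (4,1) (4,2) (4,3) (4,4) (5,0) (5,1) (5,2) (5,3)] -> total=10
Click 3 (3,5) count=2: revealed 1 new [(3,5)] -> total=11
Click 4 (2,3) count=4: revealed 1 new [(2,3)] -> total=12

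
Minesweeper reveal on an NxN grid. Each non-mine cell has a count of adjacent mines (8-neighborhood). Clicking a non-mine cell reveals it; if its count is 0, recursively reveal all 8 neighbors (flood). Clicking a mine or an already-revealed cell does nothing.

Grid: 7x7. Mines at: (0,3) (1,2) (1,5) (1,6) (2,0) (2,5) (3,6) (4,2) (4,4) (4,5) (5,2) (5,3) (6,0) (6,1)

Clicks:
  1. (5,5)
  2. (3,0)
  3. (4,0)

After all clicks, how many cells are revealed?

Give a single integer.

Answer: 7

Derivation:
Click 1 (5,5) count=2: revealed 1 new [(5,5)] -> total=1
Click 2 (3,0) count=1: revealed 1 new [(3,0)] -> total=2
Click 3 (4,0) count=0: revealed 5 new [(3,1) (4,0) (4,1) (5,0) (5,1)] -> total=7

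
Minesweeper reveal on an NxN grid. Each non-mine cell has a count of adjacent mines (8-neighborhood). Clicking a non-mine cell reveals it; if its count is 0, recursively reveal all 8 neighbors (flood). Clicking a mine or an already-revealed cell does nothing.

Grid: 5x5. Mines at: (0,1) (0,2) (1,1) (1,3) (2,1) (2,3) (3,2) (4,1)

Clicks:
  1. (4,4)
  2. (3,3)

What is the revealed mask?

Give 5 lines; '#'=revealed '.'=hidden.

Answer: .....
.....
.....
...##
...##

Derivation:
Click 1 (4,4) count=0: revealed 4 new [(3,3) (3,4) (4,3) (4,4)] -> total=4
Click 2 (3,3) count=2: revealed 0 new [(none)] -> total=4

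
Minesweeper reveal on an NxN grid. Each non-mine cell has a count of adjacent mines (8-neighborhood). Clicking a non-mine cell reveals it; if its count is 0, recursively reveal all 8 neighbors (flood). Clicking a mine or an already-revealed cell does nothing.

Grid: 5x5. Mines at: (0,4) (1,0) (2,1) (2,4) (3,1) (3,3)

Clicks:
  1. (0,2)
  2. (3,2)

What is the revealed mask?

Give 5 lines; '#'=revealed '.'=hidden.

Click 1 (0,2) count=0: revealed 6 new [(0,1) (0,2) (0,3) (1,1) (1,2) (1,3)] -> total=6
Click 2 (3,2) count=3: revealed 1 new [(3,2)] -> total=7

Answer: .###.
.###.
.....
..#..
.....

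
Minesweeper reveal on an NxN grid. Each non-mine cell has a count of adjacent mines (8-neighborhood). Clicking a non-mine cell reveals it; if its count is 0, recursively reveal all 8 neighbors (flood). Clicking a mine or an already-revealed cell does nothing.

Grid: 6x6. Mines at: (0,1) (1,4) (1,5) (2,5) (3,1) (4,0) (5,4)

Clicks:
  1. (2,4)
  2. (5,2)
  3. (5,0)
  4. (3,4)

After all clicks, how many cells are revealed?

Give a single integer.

Answer: 9

Derivation:
Click 1 (2,4) count=3: revealed 1 new [(2,4)] -> total=1
Click 2 (5,2) count=0: revealed 6 new [(4,1) (4,2) (4,3) (5,1) (5,2) (5,3)] -> total=7
Click 3 (5,0) count=1: revealed 1 new [(5,0)] -> total=8
Click 4 (3,4) count=1: revealed 1 new [(3,4)] -> total=9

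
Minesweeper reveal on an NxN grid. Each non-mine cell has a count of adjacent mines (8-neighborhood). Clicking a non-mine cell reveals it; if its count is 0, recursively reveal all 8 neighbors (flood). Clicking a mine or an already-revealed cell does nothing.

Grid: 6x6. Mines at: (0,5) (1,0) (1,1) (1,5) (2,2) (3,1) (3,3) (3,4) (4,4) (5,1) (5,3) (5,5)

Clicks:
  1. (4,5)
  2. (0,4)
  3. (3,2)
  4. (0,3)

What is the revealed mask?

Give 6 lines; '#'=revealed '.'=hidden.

Answer: ..###.
..###.
......
..#...
.....#
......

Derivation:
Click 1 (4,5) count=3: revealed 1 new [(4,5)] -> total=1
Click 2 (0,4) count=2: revealed 1 new [(0,4)] -> total=2
Click 3 (3,2) count=3: revealed 1 new [(3,2)] -> total=3
Click 4 (0,3) count=0: revealed 5 new [(0,2) (0,3) (1,2) (1,3) (1,4)] -> total=8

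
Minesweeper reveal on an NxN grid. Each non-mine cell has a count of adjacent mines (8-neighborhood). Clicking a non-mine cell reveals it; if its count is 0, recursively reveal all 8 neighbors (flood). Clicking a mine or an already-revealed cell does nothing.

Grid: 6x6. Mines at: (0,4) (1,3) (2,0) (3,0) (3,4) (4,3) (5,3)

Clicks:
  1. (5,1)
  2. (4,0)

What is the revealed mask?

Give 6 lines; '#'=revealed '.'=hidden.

Click 1 (5,1) count=0: revealed 6 new [(4,0) (4,1) (4,2) (5,0) (5,1) (5,2)] -> total=6
Click 2 (4,0) count=1: revealed 0 new [(none)] -> total=6

Answer: ......
......
......
......
###...
###...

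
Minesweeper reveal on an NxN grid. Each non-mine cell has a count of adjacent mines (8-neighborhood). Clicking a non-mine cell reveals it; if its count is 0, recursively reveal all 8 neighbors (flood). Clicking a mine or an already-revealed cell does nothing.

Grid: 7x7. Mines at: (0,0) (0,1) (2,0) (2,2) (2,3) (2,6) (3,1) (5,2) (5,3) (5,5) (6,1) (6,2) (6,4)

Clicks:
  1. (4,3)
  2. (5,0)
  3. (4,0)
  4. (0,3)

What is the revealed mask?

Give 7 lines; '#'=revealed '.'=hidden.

Click 1 (4,3) count=2: revealed 1 new [(4,3)] -> total=1
Click 2 (5,0) count=1: revealed 1 new [(5,0)] -> total=2
Click 3 (4,0) count=1: revealed 1 new [(4,0)] -> total=3
Click 4 (0,3) count=0: revealed 10 new [(0,2) (0,3) (0,4) (0,5) (0,6) (1,2) (1,3) (1,4) (1,5) (1,6)] -> total=13

Answer: ..#####
..#####
.......
.......
#..#...
#......
.......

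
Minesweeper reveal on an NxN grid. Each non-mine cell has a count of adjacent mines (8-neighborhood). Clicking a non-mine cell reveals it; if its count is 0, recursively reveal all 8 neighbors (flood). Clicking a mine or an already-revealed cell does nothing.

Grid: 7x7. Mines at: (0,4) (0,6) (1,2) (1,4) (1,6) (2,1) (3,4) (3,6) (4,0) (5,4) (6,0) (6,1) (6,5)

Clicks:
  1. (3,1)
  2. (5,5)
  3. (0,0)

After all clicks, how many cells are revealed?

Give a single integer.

Click 1 (3,1) count=2: revealed 1 new [(3,1)] -> total=1
Click 2 (5,5) count=2: revealed 1 new [(5,5)] -> total=2
Click 3 (0,0) count=0: revealed 4 new [(0,0) (0,1) (1,0) (1,1)] -> total=6

Answer: 6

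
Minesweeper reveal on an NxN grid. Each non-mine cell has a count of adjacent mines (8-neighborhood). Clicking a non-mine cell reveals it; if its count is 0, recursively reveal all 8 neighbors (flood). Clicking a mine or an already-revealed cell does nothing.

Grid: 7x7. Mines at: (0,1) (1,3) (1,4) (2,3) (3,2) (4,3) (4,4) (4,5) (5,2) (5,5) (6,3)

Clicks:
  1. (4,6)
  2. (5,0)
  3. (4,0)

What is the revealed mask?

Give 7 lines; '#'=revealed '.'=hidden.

Answer: .......
##.....
##.....
##.....
##....#
##.....
##.....

Derivation:
Click 1 (4,6) count=2: revealed 1 new [(4,6)] -> total=1
Click 2 (5,0) count=0: revealed 12 new [(1,0) (1,1) (2,0) (2,1) (3,0) (3,1) (4,0) (4,1) (5,0) (5,1) (6,0) (6,1)] -> total=13
Click 3 (4,0) count=0: revealed 0 new [(none)] -> total=13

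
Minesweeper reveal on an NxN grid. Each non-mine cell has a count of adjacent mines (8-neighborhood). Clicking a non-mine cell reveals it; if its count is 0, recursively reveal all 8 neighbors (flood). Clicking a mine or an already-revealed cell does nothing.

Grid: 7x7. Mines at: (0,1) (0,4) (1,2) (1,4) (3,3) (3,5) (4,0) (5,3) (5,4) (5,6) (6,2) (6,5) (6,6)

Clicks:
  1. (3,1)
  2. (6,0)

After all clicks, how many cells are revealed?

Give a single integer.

Answer: 5

Derivation:
Click 1 (3,1) count=1: revealed 1 new [(3,1)] -> total=1
Click 2 (6,0) count=0: revealed 4 new [(5,0) (5,1) (6,0) (6,1)] -> total=5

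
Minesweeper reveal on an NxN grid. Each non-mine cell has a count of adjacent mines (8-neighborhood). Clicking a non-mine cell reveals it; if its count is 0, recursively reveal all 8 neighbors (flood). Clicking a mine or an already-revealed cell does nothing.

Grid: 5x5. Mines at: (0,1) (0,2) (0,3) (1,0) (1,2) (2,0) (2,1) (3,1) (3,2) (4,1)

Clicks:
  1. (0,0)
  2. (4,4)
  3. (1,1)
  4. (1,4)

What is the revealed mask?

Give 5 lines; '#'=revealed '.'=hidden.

Click 1 (0,0) count=2: revealed 1 new [(0,0)] -> total=1
Click 2 (4,4) count=0: revealed 8 new [(1,3) (1,4) (2,3) (2,4) (3,3) (3,4) (4,3) (4,4)] -> total=9
Click 3 (1,1) count=6: revealed 1 new [(1,1)] -> total=10
Click 4 (1,4) count=1: revealed 0 new [(none)] -> total=10

Answer: #....
.#.##
...##
...##
...##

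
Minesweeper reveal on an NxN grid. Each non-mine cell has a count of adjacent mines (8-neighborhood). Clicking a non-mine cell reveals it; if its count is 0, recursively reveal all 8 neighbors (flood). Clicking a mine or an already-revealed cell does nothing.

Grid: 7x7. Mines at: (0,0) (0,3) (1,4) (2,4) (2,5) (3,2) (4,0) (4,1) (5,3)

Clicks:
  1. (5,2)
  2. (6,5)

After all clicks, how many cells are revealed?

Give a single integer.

Answer: 13

Derivation:
Click 1 (5,2) count=2: revealed 1 new [(5,2)] -> total=1
Click 2 (6,5) count=0: revealed 12 new [(3,4) (3,5) (3,6) (4,4) (4,5) (4,6) (5,4) (5,5) (5,6) (6,4) (6,5) (6,6)] -> total=13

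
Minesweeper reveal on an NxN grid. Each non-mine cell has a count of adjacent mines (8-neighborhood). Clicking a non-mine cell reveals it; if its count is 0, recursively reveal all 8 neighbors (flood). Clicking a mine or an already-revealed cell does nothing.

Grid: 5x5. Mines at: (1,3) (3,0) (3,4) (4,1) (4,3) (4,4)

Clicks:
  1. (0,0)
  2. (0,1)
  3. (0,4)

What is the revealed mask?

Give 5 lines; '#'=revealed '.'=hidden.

Click 1 (0,0) count=0: revealed 9 new [(0,0) (0,1) (0,2) (1,0) (1,1) (1,2) (2,0) (2,1) (2,2)] -> total=9
Click 2 (0,1) count=0: revealed 0 new [(none)] -> total=9
Click 3 (0,4) count=1: revealed 1 new [(0,4)] -> total=10

Answer: ###.#
###..
###..
.....
.....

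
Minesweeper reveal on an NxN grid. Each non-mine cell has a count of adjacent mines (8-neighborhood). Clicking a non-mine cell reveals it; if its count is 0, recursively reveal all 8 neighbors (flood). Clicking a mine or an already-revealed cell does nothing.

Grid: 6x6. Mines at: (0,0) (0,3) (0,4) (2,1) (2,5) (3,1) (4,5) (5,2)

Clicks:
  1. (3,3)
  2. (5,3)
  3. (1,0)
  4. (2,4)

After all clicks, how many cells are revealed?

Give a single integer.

Click 1 (3,3) count=0: revealed 12 new [(1,2) (1,3) (1,4) (2,2) (2,3) (2,4) (3,2) (3,3) (3,4) (4,2) (4,3) (4,4)] -> total=12
Click 2 (5,3) count=1: revealed 1 new [(5,3)] -> total=13
Click 3 (1,0) count=2: revealed 1 new [(1,0)] -> total=14
Click 4 (2,4) count=1: revealed 0 new [(none)] -> total=14

Answer: 14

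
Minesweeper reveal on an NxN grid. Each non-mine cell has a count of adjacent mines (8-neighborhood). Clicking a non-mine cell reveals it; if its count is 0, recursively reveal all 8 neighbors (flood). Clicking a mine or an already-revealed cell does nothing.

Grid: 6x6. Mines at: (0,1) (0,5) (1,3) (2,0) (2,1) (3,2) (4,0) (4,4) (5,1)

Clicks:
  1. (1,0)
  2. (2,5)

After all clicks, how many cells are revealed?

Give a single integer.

Answer: 7

Derivation:
Click 1 (1,0) count=3: revealed 1 new [(1,0)] -> total=1
Click 2 (2,5) count=0: revealed 6 new [(1,4) (1,5) (2,4) (2,5) (3,4) (3,5)] -> total=7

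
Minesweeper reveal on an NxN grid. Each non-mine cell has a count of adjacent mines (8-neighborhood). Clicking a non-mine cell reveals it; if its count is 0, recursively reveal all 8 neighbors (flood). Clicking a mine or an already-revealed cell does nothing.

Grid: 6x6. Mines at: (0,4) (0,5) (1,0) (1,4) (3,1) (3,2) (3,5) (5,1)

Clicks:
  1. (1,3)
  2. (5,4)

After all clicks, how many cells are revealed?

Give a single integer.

Answer: 9

Derivation:
Click 1 (1,3) count=2: revealed 1 new [(1,3)] -> total=1
Click 2 (5,4) count=0: revealed 8 new [(4,2) (4,3) (4,4) (4,5) (5,2) (5,3) (5,4) (5,5)] -> total=9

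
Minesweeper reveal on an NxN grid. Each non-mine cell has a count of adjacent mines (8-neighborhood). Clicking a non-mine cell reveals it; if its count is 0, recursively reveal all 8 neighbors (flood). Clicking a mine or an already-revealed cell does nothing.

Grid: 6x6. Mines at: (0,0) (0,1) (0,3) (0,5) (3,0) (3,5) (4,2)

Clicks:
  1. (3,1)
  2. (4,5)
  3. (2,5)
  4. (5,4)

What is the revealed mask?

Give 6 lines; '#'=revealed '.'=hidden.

Click 1 (3,1) count=2: revealed 1 new [(3,1)] -> total=1
Click 2 (4,5) count=1: revealed 1 new [(4,5)] -> total=2
Click 3 (2,5) count=1: revealed 1 new [(2,5)] -> total=3
Click 4 (5,4) count=0: revealed 5 new [(4,3) (4,4) (5,3) (5,4) (5,5)] -> total=8

Answer: ......
......
.....#
.#....
...###
...###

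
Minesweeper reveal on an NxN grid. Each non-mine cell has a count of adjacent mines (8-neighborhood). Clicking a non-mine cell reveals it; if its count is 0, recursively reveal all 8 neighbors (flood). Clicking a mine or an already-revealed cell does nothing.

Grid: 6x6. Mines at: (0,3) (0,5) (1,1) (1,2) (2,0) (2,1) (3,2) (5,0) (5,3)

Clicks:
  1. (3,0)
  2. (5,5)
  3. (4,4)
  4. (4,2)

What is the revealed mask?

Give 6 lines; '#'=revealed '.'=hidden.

Click 1 (3,0) count=2: revealed 1 new [(3,0)] -> total=1
Click 2 (5,5) count=0: revealed 14 new [(1,3) (1,4) (1,5) (2,3) (2,4) (2,5) (3,3) (3,4) (3,5) (4,3) (4,4) (4,5) (5,4) (5,5)] -> total=15
Click 3 (4,4) count=1: revealed 0 new [(none)] -> total=15
Click 4 (4,2) count=2: revealed 1 new [(4,2)] -> total=16

Answer: ......
...###
...###
#..###
..####
....##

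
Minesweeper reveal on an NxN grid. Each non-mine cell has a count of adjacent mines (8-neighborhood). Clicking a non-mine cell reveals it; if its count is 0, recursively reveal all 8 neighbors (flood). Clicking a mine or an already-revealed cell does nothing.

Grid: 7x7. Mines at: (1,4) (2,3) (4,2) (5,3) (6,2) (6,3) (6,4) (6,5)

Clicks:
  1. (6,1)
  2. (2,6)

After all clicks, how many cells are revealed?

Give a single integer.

Click 1 (6,1) count=1: revealed 1 new [(6,1)] -> total=1
Click 2 (2,6) count=0: revealed 16 new [(0,5) (0,6) (1,5) (1,6) (2,4) (2,5) (2,6) (3,4) (3,5) (3,6) (4,4) (4,5) (4,6) (5,4) (5,5) (5,6)] -> total=17

Answer: 17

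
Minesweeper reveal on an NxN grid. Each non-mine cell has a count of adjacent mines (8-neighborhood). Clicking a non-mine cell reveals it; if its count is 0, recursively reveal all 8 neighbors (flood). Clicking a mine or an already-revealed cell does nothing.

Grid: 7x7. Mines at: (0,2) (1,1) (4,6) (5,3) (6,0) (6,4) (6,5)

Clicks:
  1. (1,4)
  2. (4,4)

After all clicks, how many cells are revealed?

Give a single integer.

Click 1 (1,4) count=0: revealed 32 new [(0,3) (0,4) (0,5) (0,6) (1,2) (1,3) (1,4) (1,5) (1,6) (2,0) (2,1) (2,2) (2,3) (2,4) (2,5) (2,6) (3,0) (3,1) (3,2) (3,3) (3,4) (3,5) (3,6) (4,0) (4,1) (4,2) (4,3) (4,4) (4,5) (5,0) (5,1) (5,2)] -> total=32
Click 2 (4,4) count=1: revealed 0 new [(none)] -> total=32

Answer: 32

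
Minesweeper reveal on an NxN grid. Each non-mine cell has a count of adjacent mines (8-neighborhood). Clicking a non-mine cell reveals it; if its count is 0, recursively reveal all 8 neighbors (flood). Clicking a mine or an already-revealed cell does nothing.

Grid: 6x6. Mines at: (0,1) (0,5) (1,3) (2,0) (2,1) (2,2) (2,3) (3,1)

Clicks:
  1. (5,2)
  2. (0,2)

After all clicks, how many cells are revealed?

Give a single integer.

Answer: 21

Derivation:
Click 1 (5,2) count=0: revealed 20 new [(1,4) (1,5) (2,4) (2,5) (3,2) (3,3) (3,4) (3,5) (4,0) (4,1) (4,2) (4,3) (4,4) (4,5) (5,0) (5,1) (5,2) (5,3) (5,4) (5,5)] -> total=20
Click 2 (0,2) count=2: revealed 1 new [(0,2)] -> total=21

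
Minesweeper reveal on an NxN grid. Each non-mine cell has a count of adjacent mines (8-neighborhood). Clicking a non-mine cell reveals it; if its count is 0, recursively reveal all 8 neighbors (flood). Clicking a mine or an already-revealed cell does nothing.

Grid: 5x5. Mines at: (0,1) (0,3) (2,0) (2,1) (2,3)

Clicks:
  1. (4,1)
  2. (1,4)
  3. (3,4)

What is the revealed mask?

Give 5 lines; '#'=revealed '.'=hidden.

Answer: .....
....#
.....
#####
#####

Derivation:
Click 1 (4,1) count=0: revealed 10 new [(3,0) (3,1) (3,2) (3,3) (3,4) (4,0) (4,1) (4,2) (4,3) (4,4)] -> total=10
Click 2 (1,4) count=2: revealed 1 new [(1,4)] -> total=11
Click 3 (3,4) count=1: revealed 0 new [(none)] -> total=11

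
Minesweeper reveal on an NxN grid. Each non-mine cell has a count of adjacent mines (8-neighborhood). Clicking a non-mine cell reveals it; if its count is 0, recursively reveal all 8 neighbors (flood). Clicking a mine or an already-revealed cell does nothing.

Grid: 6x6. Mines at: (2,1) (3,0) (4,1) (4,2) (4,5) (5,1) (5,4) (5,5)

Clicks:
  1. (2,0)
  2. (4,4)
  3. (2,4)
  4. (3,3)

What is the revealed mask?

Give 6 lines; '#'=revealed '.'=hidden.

Click 1 (2,0) count=2: revealed 1 new [(2,0)] -> total=1
Click 2 (4,4) count=3: revealed 1 new [(4,4)] -> total=2
Click 3 (2,4) count=0: revealed 20 new [(0,0) (0,1) (0,2) (0,3) (0,4) (0,5) (1,0) (1,1) (1,2) (1,3) (1,4) (1,5) (2,2) (2,3) (2,4) (2,5) (3,2) (3,3) (3,4) (3,5)] -> total=22
Click 4 (3,3) count=1: revealed 0 new [(none)] -> total=22

Answer: ######
######
#.####
..####
....#.
......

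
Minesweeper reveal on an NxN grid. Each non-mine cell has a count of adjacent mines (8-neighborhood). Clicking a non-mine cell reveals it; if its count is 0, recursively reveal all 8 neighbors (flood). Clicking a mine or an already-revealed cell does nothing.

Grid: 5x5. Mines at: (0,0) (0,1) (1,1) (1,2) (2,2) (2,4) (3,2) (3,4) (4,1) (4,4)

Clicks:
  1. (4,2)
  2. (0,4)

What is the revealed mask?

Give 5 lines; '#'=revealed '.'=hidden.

Answer: ...##
...##
.....
.....
..#..

Derivation:
Click 1 (4,2) count=2: revealed 1 new [(4,2)] -> total=1
Click 2 (0,4) count=0: revealed 4 new [(0,3) (0,4) (1,3) (1,4)] -> total=5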